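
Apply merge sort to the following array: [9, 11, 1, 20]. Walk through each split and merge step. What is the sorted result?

Merge sort trace:

Split: [9, 11, 1, 20] -> [9, 11] and [1, 20]
  Split: [9, 11] -> [9] and [11]
  Merge: [9] + [11] -> [9, 11]
  Split: [1, 20] -> [1] and [20]
  Merge: [1] + [20] -> [1, 20]
Merge: [9, 11] + [1, 20] -> [1, 9, 11, 20]

Final sorted array: [1, 9, 11, 20]

The merge sort proceeds by recursively splitting the array and merging sorted halves.
After all merges, the sorted array is [1, 9, 11, 20].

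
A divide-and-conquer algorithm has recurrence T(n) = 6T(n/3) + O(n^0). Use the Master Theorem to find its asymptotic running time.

Master Theorem for T(n) = 6T(n/3) + O(n^0):

a = 6, b = 3, c = 0
log_b(a) = log_3(6) = 1.6309

Case 1: c = 0 < log_3(6) = 1.6309
T(n) = O(n^(log_3 6))

For T(n) = 6T(n/3) + O(n^0): log_3(6) = 1.6309. This is Case 1 of the Master Theorem (c < log_b(a), work dominated by leaves), giving O(n^(log_3 6)).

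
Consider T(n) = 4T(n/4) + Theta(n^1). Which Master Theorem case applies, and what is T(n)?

Master Theorem for T(n) = 4T(n/4) + O(n^1):

a = 4, b = 4, c = 1
log_b(a) = log_4(4) = 1.0000

Case 2: c = 1 = log_4(4) = 1.0000
T(n) = O(n^1 log n) = O(n log n)

For T(n) = 4T(n/4) + O(n^1): log_4(4) = 1.0000. This is Case 2 of the Master Theorem (c = log_b(a), equal work at all levels), giving O(n log n).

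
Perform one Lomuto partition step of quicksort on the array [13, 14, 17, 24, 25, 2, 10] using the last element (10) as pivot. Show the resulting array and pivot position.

Lomuto partition with pivot = 10:

Initial array: [13, 14, 17, 24, 25, 2, 10]

arr[0]=13 > 10: no swap
arr[1]=14 > 10: no swap
arr[2]=17 > 10: no swap
arr[3]=24 > 10: no swap
arr[4]=25 > 10: no swap
arr[5]=2 <= 10: swap with position 0, array becomes [2, 14, 17, 24, 25, 13, 10]

Place pivot at position 1: [2, 10, 17, 24, 25, 13, 14]
Pivot position: 1

After partitioning with pivot 10, the array becomes [2, 10, 17, 24, 25, 13, 14]. The pivot is placed at index 1. All elements to the left of the pivot are <= 10, and all elements to the right are > 10.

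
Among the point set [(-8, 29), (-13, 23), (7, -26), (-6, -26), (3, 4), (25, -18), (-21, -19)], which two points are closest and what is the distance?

Computing all pairwise distances among 7 points:

d((-8, 29), (-13, 23)) = 7.8102 <-- minimum
d((-8, 29), (7, -26)) = 57.0088
d((-8, 29), (-6, -26)) = 55.0364
d((-8, 29), (3, 4)) = 27.313
d((-8, 29), (25, -18)) = 57.4282
d((-8, 29), (-21, -19)) = 49.7293
d((-13, 23), (7, -26)) = 52.9245
d((-13, 23), (-6, -26)) = 49.4975
d((-13, 23), (3, 4)) = 24.8395
d((-13, 23), (25, -18)) = 55.9017
d((-13, 23), (-21, -19)) = 42.7551
d((7, -26), (-6, -26)) = 13.0
d((7, -26), (3, 4)) = 30.2655
d((7, -26), (25, -18)) = 19.6977
d((7, -26), (-21, -19)) = 28.8617
d((-6, -26), (3, 4)) = 31.3209
d((-6, -26), (25, -18)) = 32.0156
d((-6, -26), (-21, -19)) = 16.5529
d((3, 4), (25, -18)) = 31.1127
d((3, 4), (-21, -19)) = 33.2415
d((25, -18), (-21, -19)) = 46.0109

Closest pair: (-8, 29) and (-13, 23) with distance 7.8102

The closest pair is (-8, 29) and (-13, 23) with Euclidean distance 7.8102. For 7 points, brute-force pairwise comparison is shown above. For large n, the divide-and-conquer algorithm (sort by x, recurse on halves, check the dividing strip) achieves O(n log n).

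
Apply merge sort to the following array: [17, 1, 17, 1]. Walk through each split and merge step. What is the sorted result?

Merge sort trace:

Split: [17, 1, 17, 1] -> [17, 1] and [17, 1]
  Split: [17, 1] -> [17] and [1]
  Merge: [17] + [1] -> [1, 17]
  Split: [17, 1] -> [17] and [1]
  Merge: [17] + [1] -> [1, 17]
Merge: [1, 17] + [1, 17] -> [1, 1, 17, 17]

Final sorted array: [1, 1, 17, 17]

The merge sort proceeds by recursively splitting the array and merging sorted halves.
After all merges, the sorted array is [1, 1, 17, 17].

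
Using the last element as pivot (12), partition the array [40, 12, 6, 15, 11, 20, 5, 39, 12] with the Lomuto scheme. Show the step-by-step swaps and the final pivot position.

Lomuto partition with pivot = 12:

Initial array: [40, 12, 6, 15, 11, 20, 5, 39, 12]

arr[0]=40 > 12: no swap
arr[1]=12 <= 12: swap with position 0, array becomes [12, 40, 6, 15, 11, 20, 5, 39, 12]
arr[2]=6 <= 12: swap with position 1, array becomes [12, 6, 40, 15, 11, 20, 5, 39, 12]
arr[3]=15 > 12: no swap
arr[4]=11 <= 12: swap with position 2, array becomes [12, 6, 11, 15, 40, 20, 5, 39, 12]
arr[5]=20 > 12: no swap
arr[6]=5 <= 12: swap with position 3, array becomes [12, 6, 11, 5, 40, 20, 15, 39, 12]
arr[7]=39 > 12: no swap

Place pivot at position 4: [12, 6, 11, 5, 12, 20, 15, 39, 40]
Pivot position: 4

After partitioning with pivot 12, the array becomes [12, 6, 11, 5, 12, 20, 15, 39, 40]. The pivot is placed at index 4. All elements to the left of the pivot are <= 12, and all elements to the right are > 12.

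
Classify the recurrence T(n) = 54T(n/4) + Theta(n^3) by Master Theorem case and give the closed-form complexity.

Master Theorem for T(n) = 54T(n/4) + O(n^3):

a = 54, b = 4, c = 3
log_b(a) = log_4(54) = 2.8774

Case 3: c = 3 > log_4(54) = 2.8774
T(n) = O(n^3) = O(n^3)

For T(n) = 54T(n/4) + O(n^3): log_4(54) = 2.8774. This is Case 3 of the Master Theorem (c > log_b(a), work dominated by root), giving O(n^3).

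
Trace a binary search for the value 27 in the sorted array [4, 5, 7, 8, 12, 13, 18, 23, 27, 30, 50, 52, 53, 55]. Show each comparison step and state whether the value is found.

Binary search for 27 in [4, 5, 7, 8, 12, 13, 18, 23, 27, 30, 50, 52, 53, 55]:

lo=0, hi=13, mid=6, arr[mid]=18 -> 18 < 27, search right half
lo=7, hi=13, mid=10, arr[mid]=50 -> 50 > 27, search left half
lo=7, hi=9, mid=8, arr[mid]=27 -> Found target at index 8!

Binary search finds 27 at index 8 after 3 comparisons. The search repeatedly halves the search space by comparing with the middle element.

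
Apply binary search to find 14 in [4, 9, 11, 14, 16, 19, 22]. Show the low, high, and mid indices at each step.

Binary search for 14 in [4, 9, 11, 14, 16, 19, 22]:

lo=0, hi=6, mid=3, arr[mid]=14 -> Found target at index 3!

Binary search finds 14 at index 3 after 1 comparisons. The search repeatedly halves the search space by comparing with the middle element.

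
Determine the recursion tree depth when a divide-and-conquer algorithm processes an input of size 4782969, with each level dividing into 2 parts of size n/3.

For divide and conquer with division factor 3:

Problem sizes at each level:
Level 0: 4782969
Level 1: 1594323
Level 2: 531441
Level 3: 177147
Level 4: 59049
Level 5: 19683
Level 6: 6561
Level 7: 2187
Level 8: 729
Level 9: 243
Level 10: 81
Level 11: 27
Level 12: 9
Level 13: 3
Level 14: 1

The root is level 0 and the size-1 base case is level 14 (the tree spans levels 0 through 14, i.e. 15 levels counting the root), so the depth is the number of divisions: log_3(4782969) = 14

The recursion tree depth is log_3(4782969) = 14. At each level, the problem size is divided by 3, so it takes 14 divisions to reduce to a base case of size 1. The algorithm makes 2 recursive calls at each level.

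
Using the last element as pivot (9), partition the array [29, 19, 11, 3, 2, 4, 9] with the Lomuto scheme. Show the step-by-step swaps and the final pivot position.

Lomuto partition with pivot = 9:

Initial array: [29, 19, 11, 3, 2, 4, 9]

arr[0]=29 > 9: no swap
arr[1]=19 > 9: no swap
arr[2]=11 > 9: no swap
arr[3]=3 <= 9: swap with position 0, array becomes [3, 19, 11, 29, 2, 4, 9]
arr[4]=2 <= 9: swap with position 1, array becomes [3, 2, 11, 29, 19, 4, 9]
arr[5]=4 <= 9: swap with position 2, array becomes [3, 2, 4, 29, 19, 11, 9]

Place pivot at position 3: [3, 2, 4, 9, 19, 11, 29]
Pivot position: 3

After partitioning with pivot 9, the array becomes [3, 2, 4, 9, 19, 11, 29]. The pivot is placed at index 3. All elements to the left of the pivot are <= 9, and all elements to the right are > 9.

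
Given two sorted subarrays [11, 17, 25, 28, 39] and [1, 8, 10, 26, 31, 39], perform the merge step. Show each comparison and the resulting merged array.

Merging process:

Compare 11 vs 1: take 1 from right. Merged: [1]
Compare 11 vs 8: take 8 from right. Merged: [1, 8]
Compare 11 vs 10: take 10 from right. Merged: [1, 8, 10]
Compare 11 vs 26: take 11 from left. Merged: [1, 8, 10, 11]
Compare 17 vs 26: take 17 from left. Merged: [1, 8, 10, 11, 17]
Compare 25 vs 26: take 25 from left. Merged: [1, 8, 10, 11, 17, 25]
Compare 28 vs 26: take 26 from right. Merged: [1, 8, 10, 11, 17, 25, 26]
Compare 28 vs 31: take 28 from left. Merged: [1, 8, 10, 11, 17, 25, 26, 28]
Compare 39 vs 31: take 31 from right. Merged: [1, 8, 10, 11, 17, 25, 26, 28, 31]
Compare 39 vs 39: take 39 from left. Merged: [1, 8, 10, 11, 17, 25, 26, 28, 31, 39]
Append remaining from right: [39]. Merged: [1, 8, 10, 11, 17, 25, 26, 28, 31, 39, 39]

Final merged array: [1, 8, 10, 11, 17, 25, 26, 28, 31, 39, 39]
Total comparisons: 10

The merged array is [1, 8, 10, 11, 17, 25, 26, 28, 31, 39, 39], requiring 10 comparisons. The merge step runs in O(n) time where n is the total number of elements.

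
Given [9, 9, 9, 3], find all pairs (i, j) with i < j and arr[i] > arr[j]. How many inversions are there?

Finding inversions in [9, 9, 9, 3]:

(0, 3): arr[0]=9 > arr[3]=3
(1, 3): arr[1]=9 > arr[3]=3
(2, 3): arr[2]=9 > arr[3]=3

Total inversions: 3

The array has 3 inversion(s): (0,3), (1,3), (2,3). Each pair (i,j) satisfies i < j and arr[i] > arr[j].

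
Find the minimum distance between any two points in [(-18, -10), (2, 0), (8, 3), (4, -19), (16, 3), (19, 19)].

Computing all pairwise distances among 6 points:

d((-18, -10), (2, 0)) = 22.3607
d((-18, -10), (8, 3)) = 29.0689
d((-18, -10), (4, -19)) = 23.7697
d((-18, -10), (16, 3)) = 36.4005
d((-18, -10), (19, 19)) = 47.0106
d((2, 0), (8, 3)) = 6.7082 <-- minimum
d((2, 0), (4, -19)) = 19.105
d((2, 0), (16, 3)) = 14.3178
d((2, 0), (19, 19)) = 25.4951
d((8, 3), (4, -19)) = 22.3607
d((8, 3), (16, 3)) = 8.0
d((8, 3), (19, 19)) = 19.4165
d((4, -19), (16, 3)) = 25.0599
d((4, -19), (19, 19)) = 40.8534
d((16, 3), (19, 19)) = 16.2788

Closest pair: (2, 0) and (8, 3) with distance 6.7082

The closest pair is (2, 0) and (8, 3) with Euclidean distance 6.7082. For 6 points, brute-force pairwise comparison is shown above. For large n, the divide-and-conquer algorithm (sort by x, recurse on halves, check the dividing strip) achieves O(n log n).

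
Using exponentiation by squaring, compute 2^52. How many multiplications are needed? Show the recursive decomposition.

Computing 2^52 by squaring (build up from 2^1; each line after the first costs one multiplication):

2^1 = 2
2^2 = (2^1)^2 = 2^2 = 4
2^3 = 2 * 2^2 = 2 * 4 = 8
2^6 = (2^3)^2 = 8^2 = 64
2^12 = (2^6)^2 = 64^2 = 4096
2^13 = 2 * 2^12 = 2 * 4096 = 8192
2^26 = (2^13)^2 = 8192^2 = 67108864
2^52 = (2^26)^2 = 67108864^2 = 4503599627370496

Result: 4503599627370496
Multiplications needed: 7 (7 lines after 2^1)

2^52 = 4503599627370496. Using exponentiation by squaring, this requires 7 multiplications. The key idea: if the exponent is even, square the half-power; if odd, multiply by the base once.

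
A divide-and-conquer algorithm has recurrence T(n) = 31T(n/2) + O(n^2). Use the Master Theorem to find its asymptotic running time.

Master Theorem for T(n) = 31T(n/2) + O(n^2):

a = 31, b = 2, c = 2
log_b(a) = log_2(31) = 4.9542

Case 1: c = 2 < log_2(31) = 4.9542
T(n) = O(n^(log_2 31))

For T(n) = 31T(n/2) + O(n^2): log_2(31) = 4.9542. This is Case 1 of the Master Theorem (c < log_b(a), work dominated by leaves), giving O(n^(log_2 31)).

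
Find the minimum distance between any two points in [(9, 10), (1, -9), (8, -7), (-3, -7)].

Computing all pairwise distances among 4 points:

d((9, 10), (1, -9)) = 20.6155
d((9, 10), (8, -7)) = 17.0294
d((9, 10), (-3, -7)) = 20.8087
d((1, -9), (8, -7)) = 7.2801
d((1, -9), (-3, -7)) = 4.4721 <-- minimum
d((8, -7), (-3, -7)) = 11.0

Closest pair: (1, -9) and (-3, -7) with distance 4.4721

The closest pair is (1, -9) and (-3, -7) with Euclidean distance 4.4721. For 4 points, brute-force pairwise comparison is shown above. For large n, the divide-and-conquer algorithm (sort by x, recurse on halves, check the dividing strip) achieves O(n log n).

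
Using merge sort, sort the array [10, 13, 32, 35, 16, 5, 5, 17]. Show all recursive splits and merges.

Merge sort trace:

Split: [10, 13, 32, 35, 16, 5, 5, 17] -> [10, 13, 32, 35] and [16, 5, 5, 17]
  Split: [10, 13, 32, 35] -> [10, 13] and [32, 35]
    Split: [10, 13] -> [10] and [13]
    Merge: [10] + [13] -> [10, 13]
    Split: [32, 35] -> [32] and [35]
    Merge: [32] + [35] -> [32, 35]
  Merge: [10, 13] + [32, 35] -> [10, 13, 32, 35]
  Split: [16, 5, 5, 17] -> [16, 5] and [5, 17]
    Split: [16, 5] -> [16] and [5]
    Merge: [16] + [5] -> [5, 16]
    Split: [5, 17] -> [5] and [17]
    Merge: [5] + [17] -> [5, 17]
  Merge: [5, 16] + [5, 17] -> [5, 5, 16, 17]
Merge: [10, 13, 32, 35] + [5, 5, 16, 17] -> [5, 5, 10, 13, 16, 17, 32, 35]

Final sorted array: [5, 5, 10, 13, 16, 17, 32, 35]

The merge sort proceeds by recursively splitting the array and merging sorted halves.
After all merges, the sorted array is [5, 5, 10, 13, 16, 17, 32, 35].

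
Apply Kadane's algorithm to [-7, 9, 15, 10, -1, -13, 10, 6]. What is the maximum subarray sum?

Using Kadane's algorithm on [-7, 9, 15, 10, -1, -13, 10, 6]:

Scanning through the array:
Position 1 (value 9): max_ending_here = 9, max_so_far = 9
Position 2 (value 15): max_ending_here = 24, max_so_far = 24
Position 3 (value 10): max_ending_here = 34, max_so_far = 34
Position 4 (value -1): max_ending_here = 33, max_so_far = 34
Position 5 (value -13): max_ending_here = 20, max_so_far = 34
Position 6 (value 10): max_ending_here = 30, max_so_far = 34
Position 7 (value 6): max_ending_here = 36, max_so_far = 36

Maximum subarray: [9, 15, 10, -1, -13, 10, 6]
Maximum sum: 36

The maximum subarray is [9, 15, 10, -1, -13, 10, 6] with sum 36. This subarray runs from index 1 to index 7.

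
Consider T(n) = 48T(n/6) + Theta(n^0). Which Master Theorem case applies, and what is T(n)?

Master Theorem for T(n) = 48T(n/6) + O(n^0):

a = 48, b = 6, c = 0
log_b(a) = log_6(48) = 2.1606

Case 1: c = 0 < log_6(48) = 2.1606
T(n) = O(n^(log_6 48))

For T(n) = 48T(n/6) + O(n^0): log_6(48) = 2.1606. This is Case 1 of the Master Theorem (c < log_b(a), work dominated by leaves), giving O(n^(log_6 48)).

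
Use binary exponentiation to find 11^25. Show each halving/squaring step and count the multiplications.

Computing 11^25 by squaring (build up from 11^1; each line after the first costs one multiplication):

11^1 = 11
11^2 = (11^1)^2 = 11^2 = 121
11^3 = 11 * 11^2 = 11 * 121 = 1331
11^6 = (11^3)^2 = 1331^2 = 1771561
11^12 = (11^6)^2 = 1771561^2 = 3138428376721
11^24 = (11^12)^2 = 3138428376721^2 = 9849732675807611094711841
11^25 = 11 * 11^24 = 11 * 9849732675807611094711841 = 108347059433883722041830251

Result: 108347059433883722041830251
Multiplications needed: 6 (6 lines after 11^1)

11^25 = 108347059433883722041830251. Using exponentiation by squaring, this requires 6 multiplications. The key idea: if the exponent is even, square the half-power; if odd, multiply by the base once.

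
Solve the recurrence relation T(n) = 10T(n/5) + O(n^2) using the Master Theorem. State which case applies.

Master Theorem for T(n) = 10T(n/5) + O(n^2):

a = 10, b = 5, c = 2
log_b(a) = log_5(10) = 1.4307

Case 3: c = 2 > log_5(10) = 1.4307
T(n) = O(n^2) = O(n^2)

For T(n) = 10T(n/5) + O(n^2): log_5(10) = 1.4307. This is Case 3 of the Master Theorem (c > log_b(a), work dominated by root), giving O(n^2).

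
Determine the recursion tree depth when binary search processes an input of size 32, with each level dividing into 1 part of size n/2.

For divide and conquer with division factor 2:

Problem sizes at each level:
Level 0: 32
Level 1: 16
Level 2: 8
Level 3: 4
Level 4: 2
Level 5: 1

The root is level 0 and the size-1 base case is level 5 (the tree spans levels 0 through 5, i.e. 6 levels counting the root), so the depth is the number of divisions: log_2(32) = 5

The recursion tree depth is log_2(32) = 5. At each level, the problem size is divided by 2, so it takes 5 divisions to reduce to a base case of size 1. The algorithm makes 1 recursive call at each level.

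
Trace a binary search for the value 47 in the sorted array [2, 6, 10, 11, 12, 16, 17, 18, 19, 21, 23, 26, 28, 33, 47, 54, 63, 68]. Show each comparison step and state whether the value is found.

Binary search for 47 in [2, 6, 10, 11, 12, 16, 17, 18, 19, 21, 23, 26, 28, 33, 47, 54, 63, 68]:

lo=0, hi=17, mid=8, arr[mid]=19 -> 19 < 47, search right half
lo=9, hi=17, mid=13, arr[mid]=33 -> 33 < 47, search right half
lo=14, hi=17, mid=15, arr[mid]=54 -> 54 > 47, search left half
lo=14, hi=14, mid=14, arr[mid]=47 -> Found target at index 14!

Binary search finds 47 at index 14 after 4 comparisons. The search repeatedly halves the search space by comparing with the middle element.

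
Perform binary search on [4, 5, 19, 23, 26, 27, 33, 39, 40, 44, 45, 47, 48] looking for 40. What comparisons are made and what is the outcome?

Binary search for 40 in [4, 5, 19, 23, 26, 27, 33, 39, 40, 44, 45, 47, 48]:

lo=0, hi=12, mid=6, arr[mid]=33 -> 33 < 40, search right half
lo=7, hi=12, mid=9, arr[mid]=44 -> 44 > 40, search left half
lo=7, hi=8, mid=7, arr[mid]=39 -> 39 < 40, search right half
lo=8, hi=8, mid=8, arr[mid]=40 -> Found target at index 8!

Binary search finds 40 at index 8 after 4 comparisons. The search repeatedly halves the search space by comparing with the middle element.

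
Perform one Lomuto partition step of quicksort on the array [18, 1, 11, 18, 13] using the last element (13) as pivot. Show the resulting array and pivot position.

Lomuto partition with pivot = 13:

Initial array: [18, 1, 11, 18, 13]

arr[0]=18 > 13: no swap
arr[1]=1 <= 13: swap with position 0, array becomes [1, 18, 11, 18, 13]
arr[2]=11 <= 13: swap with position 1, array becomes [1, 11, 18, 18, 13]
arr[3]=18 > 13: no swap

Place pivot at position 2: [1, 11, 13, 18, 18]
Pivot position: 2

After partitioning with pivot 13, the array becomes [1, 11, 13, 18, 18]. The pivot is placed at index 2. All elements to the left of the pivot are <= 13, and all elements to the right are > 13.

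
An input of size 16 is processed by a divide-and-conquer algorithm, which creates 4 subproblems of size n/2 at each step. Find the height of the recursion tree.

For divide and conquer with division factor 2:

Problem sizes at each level:
Level 0: 16
Level 1: 8
Level 2: 4
Level 3: 2
Level 4: 1

The root is level 0 and the size-1 base case is level 4 (the tree spans levels 0 through 4, i.e. 5 levels counting the root), so the depth is the number of divisions: log_2(16) = 4

The recursion tree depth is log_2(16) = 4. At each level, the problem size is divided by 2, so it takes 4 divisions to reduce to a base case of size 1. The algorithm makes 4 recursive calls at each level.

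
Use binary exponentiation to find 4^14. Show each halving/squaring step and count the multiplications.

Computing 4^14 by squaring (build up from 4^1; each line after the first costs one multiplication):

4^1 = 4
4^2 = (4^1)^2 = 4^2 = 16
4^3 = 4 * 4^2 = 4 * 16 = 64
4^6 = (4^3)^2 = 64^2 = 4096
4^7 = 4 * 4^6 = 4 * 4096 = 16384
4^14 = (4^7)^2 = 16384^2 = 268435456

Result: 268435456
Multiplications needed: 5 (5 lines after 4^1)

4^14 = 268435456. Using exponentiation by squaring, this requires 5 multiplications. The key idea: if the exponent is even, square the half-power; if odd, multiply by the base once.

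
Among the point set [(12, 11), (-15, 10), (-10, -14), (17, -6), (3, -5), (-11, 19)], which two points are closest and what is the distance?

Computing all pairwise distances among 6 points:

d((12, 11), (-15, 10)) = 27.0185
d((12, 11), (-10, -14)) = 33.3017
d((12, 11), (17, -6)) = 17.72
d((12, 11), (3, -5)) = 18.3576
d((12, 11), (-11, 19)) = 24.3516
d((-15, 10), (-10, -14)) = 24.5153
d((-15, 10), (17, -6)) = 35.7771
d((-15, 10), (3, -5)) = 23.4307
d((-15, 10), (-11, 19)) = 9.8489 <-- minimum
d((-10, -14), (17, -6)) = 28.1603
d((-10, -14), (3, -5)) = 15.8114
d((-10, -14), (-11, 19)) = 33.0151
d((17, -6), (3, -5)) = 14.0357
d((17, -6), (-11, 19)) = 37.5366
d((3, -5), (-11, 19)) = 27.7849

Closest pair: (-15, 10) and (-11, 19) with distance 9.8489

The closest pair is (-15, 10) and (-11, 19) with Euclidean distance 9.8489. For 6 points, brute-force pairwise comparison is shown above. For large n, the divide-and-conquer algorithm (sort by x, recurse on halves, check the dividing strip) achieves O(n log n).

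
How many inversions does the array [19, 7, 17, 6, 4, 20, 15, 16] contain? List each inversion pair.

Finding inversions in [19, 7, 17, 6, 4, 20, 15, 16]:

(0, 1): arr[0]=19 > arr[1]=7
(0, 2): arr[0]=19 > arr[2]=17
(0, 3): arr[0]=19 > arr[3]=6
(0, 4): arr[0]=19 > arr[4]=4
(0, 6): arr[0]=19 > arr[6]=15
(0, 7): arr[0]=19 > arr[7]=16
(1, 3): arr[1]=7 > arr[3]=6
(1, 4): arr[1]=7 > arr[4]=4
(2, 3): arr[2]=17 > arr[3]=6
(2, 4): arr[2]=17 > arr[4]=4
(2, 6): arr[2]=17 > arr[6]=15
(2, 7): arr[2]=17 > arr[7]=16
(3, 4): arr[3]=6 > arr[4]=4
(5, 6): arr[5]=20 > arr[6]=15
(5, 7): arr[5]=20 > arr[7]=16

Total inversions: 15

The array has 15 inversion(s): (0,1), (0,2), (0,3), (0,4), (0,6), (0,7), (1,3), (1,4), (2,3), (2,4), (2,6), (2,7), (3,4), (5,6), (5,7). Each pair (i,j) satisfies i < j and arr[i] > arr[j].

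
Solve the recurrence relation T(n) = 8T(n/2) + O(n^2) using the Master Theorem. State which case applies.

Master Theorem for T(n) = 8T(n/2) + O(n^2):

a = 8, b = 2, c = 2
log_b(a) = log_2(8) = 3.0000

Case 1: c = 2 < log_2(8) = 3.0000
T(n) = O(n^(log_2 8)) = O(n^3)

For T(n) = 8T(n/2) + O(n^2): log_2(8) = 3.0000. This is Case 1 of the Master Theorem (c < log_b(a), work dominated by leaves), giving O(n^3).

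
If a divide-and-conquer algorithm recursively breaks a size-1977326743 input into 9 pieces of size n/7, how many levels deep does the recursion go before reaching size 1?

For divide and conquer with division factor 7:

Problem sizes at each level:
Level 0: 1977326743
Level 1: 282475249
Level 2: 40353607
Level 3: 5764801
Level 4: 823543
Level 5: 117649
Level 6: 16807
Level 7: 2401
Level 8: 343
Level 9: 49
Level 10: 7
Level 11: 1

The root is level 0 and the size-1 base case is level 11 (the tree spans levels 0 through 11, i.e. 12 levels counting the root), so the depth is the number of divisions: log_7(1977326743) = 11

The recursion tree depth is log_7(1977326743) = 11. At each level, the problem size is divided by 7, so it takes 11 divisions to reduce to a base case of size 1. The algorithm makes 9 recursive calls at each level.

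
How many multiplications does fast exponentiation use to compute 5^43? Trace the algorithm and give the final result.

Computing 5^43 by squaring (build up from 5^1; each line after the first costs one multiplication):

5^1 = 5
5^2 = (5^1)^2 = 5^2 = 25
5^4 = (5^2)^2 = 25^2 = 625
5^5 = 5 * 5^4 = 5 * 625 = 3125
5^10 = (5^5)^2 = 3125^2 = 9765625
5^20 = (5^10)^2 = 9765625^2 = 95367431640625
5^21 = 5 * 5^20 = 5 * 95367431640625 = 476837158203125
5^42 = (5^21)^2 = 476837158203125^2 = 227373675443232059478759765625
5^43 = 5 * 5^42 = 5 * 227373675443232059478759765625 = 1136868377216160297393798828125

Result: 1136868377216160297393798828125
Multiplications needed: 8 (8 lines after 5^1)

5^43 = 1136868377216160297393798828125. Using exponentiation by squaring, this requires 8 multiplications. The key idea: if the exponent is even, square the half-power; if odd, multiply by the base once.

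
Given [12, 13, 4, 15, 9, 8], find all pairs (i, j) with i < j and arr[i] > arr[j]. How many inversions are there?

Finding inversions in [12, 13, 4, 15, 9, 8]:

(0, 2): arr[0]=12 > arr[2]=4
(0, 4): arr[0]=12 > arr[4]=9
(0, 5): arr[0]=12 > arr[5]=8
(1, 2): arr[1]=13 > arr[2]=4
(1, 4): arr[1]=13 > arr[4]=9
(1, 5): arr[1]=13 > arr[5]=8
(3, 4): arr[3]=15 > arr[4]=9
(3, 5): arr[3]=15 > arr[5]=8
(4, 5): arr[4]=9 > arr[5]=8

Total inversions: 9

The array has 9 inversion(s): (0,2), (0,4), (0,5), (1,2), (1,4), (1,5), (3,4), (3,5), (4,5). Each pair (i,j) satisfies i < j and arr[i] > arr[j].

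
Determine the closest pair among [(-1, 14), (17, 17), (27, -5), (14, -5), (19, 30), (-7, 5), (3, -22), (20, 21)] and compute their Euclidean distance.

Computing all pairwise distances among 8 points:

d((-1, 14), (17, 17)) = 18.2483
d((-1, 14), (27, -5)) = 33.8378
d((-1, 14), (14, -5)) = 24.2074
d((-1, 14), (19, 30)) = 25.6125
d((-1, 14), (-7, 5)) = 10.8167
d((-1, 14), (3, -22)) = 36.2215
d((-1, 14), (20, 21)) = 22.1359
d((17, 17), (27, -5)) = 24.1661
d((17, 17), (14, -5)) = 22.2036
d((17, 17), (19, 30)) = 13.1529
d((17, 17), (-7, 5)) = 26.8328
d((17, 17), (3, -22)) = 41.4367
d((17, 17), (20, 21)) = 5.0 <-- minimum
d((27, -5), (14, -5)) = 13.0
d((27, -5), (19, 30)) = 35.9026
d((27, -5), (-7, 5)) = 35.4401
d((27, -5), (3, -22)) = 29.4109
d((27, -5), (20, 21)) = 26.9258
d((14, -5), (19, 30)) = 35.3553
d((14, -5), (-7, 5)) = 23.2594
d((14, -5), (3, -22)) = 20.2485
d((14, -5), (20, 21)) = 26.6833
d((19, 30), (-7, 5)) = 36.0694
d((19, 30), (3, -22)) = 54.4059
d((19, 30), (20, 21)) = 9.0554
d((-7, 5), (3, -22)) = 28.7924
d((-7, 5), (20, 21)) = 31.3847
d((3, -22), (20, 21)) = 46.2385

Closest pair: (17, 17) and (20, 21) with distance 5.0

The closest pair is (17, 17) and (20, 21) with Euclidean distance 5.0. For 8 points, brute-force pairwise comparison is shown above. For large n, the divide-and-conquer algorithm (sort by x, recurse on halves, check the dividing strip) achieves O(n log n).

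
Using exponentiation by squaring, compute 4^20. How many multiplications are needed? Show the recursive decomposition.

Computing 4^20 by squaring (build up from 4^1; each line after the first costs one multiplication):

4^1 = 4
4^2 = (4^1)^2 = 4^2 = 16
4^4 = (4^2)^2 = 16^2 = 256
4^5 = 4 * 4^4 = 4 * 256 = 1024
4^10 = (4^5)^2 = 1024^2 = 1048576
4^20 = (4^10)^2 = 1048576^2 = 1099511627776

Result: 1099511627776
Multiplications needed: 5 (5 lines after 4^1)

4^20 = 1099511627776. Using exponentiation by squaring, this requires 5 multiplications. The key idea: if the exponent is even, square the half-power; if odd, multiply by the base once.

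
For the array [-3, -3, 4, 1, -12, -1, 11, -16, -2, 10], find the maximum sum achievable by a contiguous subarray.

Using Kadane's algorithm on [-3, -3, 4, 1, -12, -1, 11, -16, -2, 10]:

Scanning through the array:
Position 1 (value -3): max_ending_here = -3, max_so_far = -3
Position 2 (value 4): max_ending_here = 4, max_so_far = 4
Position 3 (value 1): max_ending_here = 5, max_so_far = 5
Position 4 (value -12): max_ending_here = -7, max_so_far = 5
Position 5 (value -1): max_ending_here = -1, max_so_far = 5
Position 6 (value 11): max_ending_here = 11, max_so_far = 11
Position 7 (value -16): max_ending_here = -5, max_so_far = 11
Position 8 (value -2): max_ending_here = -2, max_so_far = 11
Position 9 (value 10): max_ending_here = 10, max_so_far = 11

Maximum subarray: [11]
Maximum sum: 11

The maximum subarray is [11] with sum 11. This subarray runs from index 6 to index 6.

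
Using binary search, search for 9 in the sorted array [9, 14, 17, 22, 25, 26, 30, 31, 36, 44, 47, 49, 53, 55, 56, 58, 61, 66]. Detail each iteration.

Binary search for 9 in [9, 14, 17, 22, 25, 26, 30, 31, 36, 44, 47, 49, 53, 55, 56, 58, 61, 66]:

lo=0, hi=17, mid=8, arr[mid]=36 -> 36 > 9, search left half
lo=0, hi=7, mid=3, arr[mid]=22 -> 22 > 9, search left half
lo=0, hi=2, mid=1, arr[mid]=14 -> 14 > 9, search left half
lo=0, hi=0, mid=0, arr[mid]=9 -> Found target at index 0!

Binary search finds 9 at index 0 after 4 comparisons. The search repeatedly halves the search space by comparing with the middle element.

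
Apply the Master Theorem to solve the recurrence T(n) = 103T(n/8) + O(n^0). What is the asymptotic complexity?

Master Theorem for T(n) = 103T(n/8) + O(n^0):

a = 103, b = 8, c = 0
log_b(a) = log_8(103) = 2.2288

Case 1: c = 0 < log_8(103) = 2.2288
T(n) = O(n^(log_8 103))

For T(n) = 103T(n/8) + O(n^0): log_8(103) = 2.2288. This is Case 1 of the Master Theorem (c < log_b(a), work dominated by leaves), giving O(n^(log_8 103)).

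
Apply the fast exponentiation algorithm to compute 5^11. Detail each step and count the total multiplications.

Computing 5^11 by squaring (build up from 5^1; each line after the first costs one multiplication):

5^1 = 5
5^2 = (5^1)^2 = 5^2 = 25
5^4 = (5^2)^2 = 25^2 = 625
5^5 = 5 * 5^4 = 5 * 625 = 3125
5^10 = (5^5)^2 = 3125^2 = 9765625
5^11 = 5 * 5^10 = 5 * 9765625 = 48828125

Result: 48828125
Multiplications needed: 5 (5 lines after 5^1)

5^11 = 48828125. Using exponentiation by squaring, this requires 5 multiplications. The key idea: if the exponent is even, square the half-power; if odd, multiply by the base once.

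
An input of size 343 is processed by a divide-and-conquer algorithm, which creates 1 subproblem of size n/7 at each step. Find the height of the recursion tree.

For divide and conquer with division factor 7:

Problem sizes at each level:
Level 0: 343
Level 1: 49
Level 2: 7
Level 3: 1

The root is level 0 and the size-1 base case is level 3 (the tree spans levels 0 through 3, i.e. 4 levels counting the root), so the depth is the number of divisions: log_7(343) = 3

The recursion tree depth is log_7(343) = 3. At each level, the problem size is divided by 7, so it takes 3 divisions to reduce to a base case of size 1. The algorithm makes 1 recursive call at each level.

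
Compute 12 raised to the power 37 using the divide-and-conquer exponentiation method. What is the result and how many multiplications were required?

Computing 12^37 by squaring (build up from 12^1; each line after the first costs one multiplication):

12^1 = 12
12^2 = (12^1)^2 = 12^2 = 144
12^4 = (12^2)^2 = 144^2 = 20736
12^8 = (12^4)^2 = 20736^2 = 429981696
12^9 = 12 * 12^8 = 12 * 429981696 = 5159780352
12^18 = (12^9)^2 = 5159780352^2 = 26623333280885243904
12^36 = (12^18)^2 = 26623333280885243904^2 = 708801874985091845381344307009569161216
12^37 = 12 * 12^36 = 12 * 708801874985091845381344307009569161216 = 8505622499821102144576131684114829934592

Result: 8505622499821102144576131684114829934592
Multiplications needed: 7 (7 lines after 12^1)

12^37 = 8505622499821102144576131684114829934592. Using exponentiation by squaring, this requires 7 multiplications. The key idea: if the exponent is even, square the half-power; if odd, multiply by the base once.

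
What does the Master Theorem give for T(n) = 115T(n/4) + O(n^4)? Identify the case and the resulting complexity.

Master Theorem for T(n) = 115T(n/4) + O(n^4):

a = 115, b = 4, c = 4
log_b(a) = log_4(115) = 3.4227

Case 3: c = 4 > log_4(115) = 3.4227
T(n) = O(n^4) = O(n^4)

For T(n) = 115T(n/4) + O(n^4): log_4(115) = 3.4227. This is Case 3 of the Master Theorem (c > log_b(a), work dominated by root), giving O(n^4).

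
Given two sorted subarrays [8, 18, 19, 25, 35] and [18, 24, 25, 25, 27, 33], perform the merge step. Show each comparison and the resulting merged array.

Merging process:

Compare 8 vs 18: take 8 from left. Merged: [8]
Compare 18 vs 18: take 18 from left. Merged: [8, 18]
Compare 19 vs 18: take 18 from right. Merged: [8, 18, 18]
Compare 19 vs 24: take 19 from left. Merged: [8, 18, 18, 19]
Compare 25 vs 24: take 24 from right. Merged: [8, 18, 18, 19, 24]
Compare 25 vs 25: take 25 from left. Merged: [8, 18, 18, 19, 24, 25]
Compare 35 vs 25: take 25 from right. Merged: [8, 18, 18, 19, 24, 25, 25]
Compare 35 vs 25: take 25 from right. Merged: [8, 18, 18, 19, 24, 25, 25, 25]
Compare 35 vs 27: take 27 from right. Merged: [8, 18, 18, 19, 24, 25, 25, 25, 27]
Compare 35 vs 33: take 33 from right. Merged: [8, 18, 18, 19, 24, 25, 25, 25, 27, 33]
Append remaining from left: [35]. Merged: [8, 18, 18, 19, 24, 25, 25, 25, 27, 33, 35]

Final merged array: [8, 18, 18, 19, 24, 25, 25, 25, 27, 33, 35]
Total comparisons: 10

The merged array is [8, 18, 18, 19, 24, 25, 25, 25, 27, 33, 35], requiring 10 comparisons. The merge step runs in O(n) time where n is the total number of elements.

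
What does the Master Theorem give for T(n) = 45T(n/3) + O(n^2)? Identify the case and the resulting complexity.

Master Theorem for T(n) = 45T(n/3) + O(n^2):

a = 45, b = 3, c = 2
log_b(a) = log_3(45) = 3.4650

Case 1: c = 2 < log_3(45) = 3.4650
T(n) = O(n^(log_3 45))

For T(n) = 45T(n/3) + O(n^2): log_3(45) = 3.4650. This is Case 1 of the Master Theorem (c < log_b(a), work dominated by leaves), giving O(n^(log_3 45)).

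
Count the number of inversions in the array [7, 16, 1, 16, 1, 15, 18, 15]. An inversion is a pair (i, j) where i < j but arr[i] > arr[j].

Finding inversions in [7, 16, 1, 16, 1, 15, 18, 15]:

(0, 2): arr[0]=7 > arr[2]=1
(0, 4): arr[0]=7 > arr[4]=1
(1, 2): arr[1]=16 > arr[2]=1
(1, 4): arr[1]=16 > arr[4]=1
(1, 5): arr[1]=16 > arr[5]=15
(1, 7): arr[1]=16 > arr[7]=15
(3, 4): arr[3]=16 > arr[4]=1
(3, 5): arr[3]=16 > arr[5]=15
(3, 7): arr[3]=16 > arr[7]=15
(6, 7): arr[6]=18 > arr[7]=15

Total inversions: 10

The array has 10 inversion(s): (0,2), (0,4), (1,2), (1,4), (1,5), (1,7), (3,4), (3,5), (3,7), (6,7). Each pair (i,j) satisfies i < j and arr[i] > arr[j].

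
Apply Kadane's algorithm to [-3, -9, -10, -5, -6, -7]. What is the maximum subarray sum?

Using Kadane's algorithm on [-3, -9, -10, -5, -6, -7]:

Scanning through the array:
Position 1 (value -9): max_ending_here = -9, max_so_far = -3
Position 2 (value -10): max_ending_here = -10, max_so_far = -3
Position 3 (value -5): max_ending_here = -5, max_so_far = -3
Position 4 (value -6): max_ending_here = -6, max_so_far = -3
Position 5 (value -7): max_ending_here = -7, max_so_far = -3

Maximum subarray: [-3]
Maximum sum: -3

The maximum subarray is [-3] with sum -3. This subarray runs from index 0 to index 0.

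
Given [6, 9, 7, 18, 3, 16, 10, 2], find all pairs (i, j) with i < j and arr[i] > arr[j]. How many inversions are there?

Finding inversions in [6, 9, 7, 18, 3, 16, 10, 2]:

(0, 4): arr[0]=6 > arr[4]=3
(0, 7): arr[0]=6 > arr[7]=2
(1, 2): arr[1]=9 > arr[2]=7
(1, 4): arr[1]=9 > arr[4]=3
(1, 7): arr[1]=9 > arr[7]=2
(2, 4): arr[2]=7 > arr[4]=3
(2, 7): arr[2]=7 > arr[7]=2
(3, 4): arr[3]=18 > arr[4]=3
(3, 5): arr[3]=18 > arr[5]=16
(3, 6): arr[3]=18 > arr[6]=10
(3, 7): arr[3]=18 > arr[7]=2
(4, 7): arr[4]=3 > arr[7]=2
(5, 6): arr[5]=16 > arr[6]=10
(5, 7): arr[5]=16 > arr[7]=2
(6, 7): arr[6]=10 > arr[7]=2

Total inversions: 15

The array has 15 inversion(s): (0,4), (0,7), (1,2), (1,4), (1,7), (2,4), (2,7), (3,4), (3,5), (3,6), (3,7), (4,7), (5,6), (5,7), (6,7). Each pair (i,j) satisfies i < j and arr[i] > arr[j].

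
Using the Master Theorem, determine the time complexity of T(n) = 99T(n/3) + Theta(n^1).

Master Theorem for T(n) = 99T(n/3) + O(n^1):

a = 99, b = 3, c = 1
log_b(a) = log_3(99) = 4.1827

Case 1: c = 1 < log_3(99) = 4.1827
T(n) = O(n^(log_3 99))

For T(n) = 99T(n/3) + O(n^1): log_3(99) = 4.1827. This is Case 1 of the Master Theorem (c < log_b(a), work dominated by leaves), giving O(n^(log_3 99)).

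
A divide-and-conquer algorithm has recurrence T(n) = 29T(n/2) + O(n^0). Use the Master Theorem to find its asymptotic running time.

Master Theorem for T(n) = 29T(n/2) + O(n^0):

a = 29, b = 2, c = 0
log_b(a) = log_2(29) = 4.8580

Case 1: c = 0 < log_2(29) = 4.8580
T(n) = O(n^(log_2 29))

For T(n) = 29T(n/2) + O(n^0): log_2(29) = 4.8580. This is Case 1 of the Master Theorem (c < log_b(a), work dominated by leaves), giving O(n^(log_2 29)).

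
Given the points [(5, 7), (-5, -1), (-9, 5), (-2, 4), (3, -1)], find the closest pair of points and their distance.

Computing all pairwise distances among 5 points:

d((5, 7), (-5, -1)) = 12.8062
d((5, 7), (-9, 5)) = 14.1421
d((5, 7), (-2, 4)) = 7.6158
d((5, 7), (3, -1)) = 8.2462
d((-5, -1), (-9, 5)) = 7.2111
d((-5, -1), (-2, 4)) = 5.831 <-- minimum
d((-5, -1), (3, -1)) = 8.0
d((-9, 5), (-2, 4)) = 7.0711
d((-9, 5), (3, -1)) = 13.4164
d((-2, 4), (3, -1)) = 7.0711

Closest pair: (-5, -1) and (-2, 4) with distance 5.831

The closest pair is (-5, -1) and (-2, 4) with Euclidean distance 5.831. For 5 points, brute-force pairwise comparison is shown above. For large n, the divide-and-conquer algorithm (sort by x, recurse on halves, check the dividing strip) achieves O(n log n).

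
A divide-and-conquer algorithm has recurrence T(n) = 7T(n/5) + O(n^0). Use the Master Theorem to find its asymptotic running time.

Master Theorem for T(n) = 7T(n/5) + O(n^0):

a = 7, b = 5, c = 0
log_b(a) = log_5(7) = 1.2091

Case 1: c = 0 < log_5(7) = 1.2091
T(n) = O(n^(log_5 7))

For T(n) = 7T(n/5) + O(n^0): log_5(7) = 1.2091. This is Case 1 of the Master Theorem (c < log_b(a), work dominated by leaves), giving O(n^(log_5 7)).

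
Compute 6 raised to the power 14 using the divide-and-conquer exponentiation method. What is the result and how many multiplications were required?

Computing 6^14 by squaring (build up from 6^1; each line after the first costs one multiplication):

6^1 = 6
6^2 = (6^1)^2 = 6^2 = 36
6^3 = 6 * 6^2 = 6 * 36 = 216
6^6 = (6^3)^2 = 216^2 = 46656
6^7 = 6 * 6^6 = 6 * 46656 = 279936
6^14 = (6^7)^2 = 279936^2 = 78364164096

Result: 78364164096
Multiplications needed: 5 (5 lines after 6^1)

6^14 = 78364164096. Using exponentiation by squaring, this requires 5 multiplications. The key idea: if the exponent is even, square the half-power; if odd, multiply by the base once.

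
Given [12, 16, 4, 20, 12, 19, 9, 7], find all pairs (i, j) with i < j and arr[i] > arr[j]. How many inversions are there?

Finding inversions in [12, 16, 4, 20, 12, 19, 9, 7]:

(0, 2): arr[0]=12 > arr[2]=4
(0, 6): arr[0]=12 > arr[6]=9
(0, 7): arr[0]=12 > arr[7]=7
(1, 2): arr[1]=16 > arr[2]=4
(1, 4): arr[1]=16 > arr[4]=12
(1, 6): arr[1]=16 > arr[6]=9
(1, 7): arr[1]=16 > arr[7]=7
(3, 4): arr[3]=20 > arr[4]=12
(3, 5): arr[3]=20 > arr[5]=19
(3, 6): arr[3]=20 > arr[6]=9
(3, 7): arr[3]=20 > arr[7]=7
(4, 6): arr[4]=12 > arr[6]=9
(4, 7): arr[4]=12 > arr[7]=7
(5, 6): arr[5]=19 > arr[6]=9
(5, 7): arr[5]=19 > arr[7]=7
(6, 7): arr[6]=9 > arr[7]=7

Total inversions: 16

The array has 16 inversion(s): (0,2), (0,6), (0,7), (1,2), (1,4), (1,6), (1,7), (3,4), (3,5), (3,6), (3,7), (4,6), (4,7), (5,6), (5,7), (6,7). Each pair (i,j) satisfies i < j and arr[i] > arr[j].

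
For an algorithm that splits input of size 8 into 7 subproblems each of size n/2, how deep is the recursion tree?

For divide and conquer with division factor 2:

Problem sizes at each level:
Level 0: 8
Level 1: 4
Level 2: 2
Level 3: 1

The root is level 0 and the size-1 base case is level 3 (the tree spans levels 0 through 3, i.e. 4 levels counting the root), so the depth is the number of divisions: log_2(8) = 3

The recursion tree depth is log_2(8) = 3. At each level, the problem size is divided by 2, so it takes 3 divisions to reduce to a base case of size 1. The algorithm makes 7 recursive calls at each level.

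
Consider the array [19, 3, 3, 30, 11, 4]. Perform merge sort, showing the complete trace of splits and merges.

Merge sort trace:

Split: [19, 3, 3, 30, 11, 4] -> [19, 3, 3] and [30, 11, 4]
  Split: [19, 3, 3] -> [19] and [3, 3]
    Split: [3, 3] -> [3] and [3]
    Merge: [3] + [3] -> [3, 3]
  Merge: [19] + [3, 3] -> [3, 3, 19]
  Split: [30, 11, 4] -> [30] and [11, 4]
    Split: [11, 4] -> [11] and [4]
    Merge: [11] + [4] -> [4, 11]
  Merge: [30] + [4, 11] -> [4, 11, 30]
Merge: [3, 3, 19] + [4, 11, 30] -> [3, 3, 4, 11, 19, 30]

Final sorted array: [3, 3, 4, 11, 19, 30]

The merge sort proceeds by recursively splitting the array and merging sorted halves.
After all merges, the sorted array is [3, 3, 4, 11, 19, 30].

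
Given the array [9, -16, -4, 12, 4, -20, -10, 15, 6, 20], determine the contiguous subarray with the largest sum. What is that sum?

Using Kadane's algorithm on [9, -16, -4, 12, 4, -20, -10, 15, 6, 20]:

Scanning through the array:
Position 1 (value -16): max_ending_here = -7, max_so_far = 9
Position 2 (value -4): max_ending_here = -4, max_so_far = 9
Position 3 (value 12): max_ending_here = 12, max_so_far = 12
Position 4 (value 4): max_ending_here = 16, max_so_far = 16
Position 5 (value -20): max_ending_here = -4, max_so_far = 16
Position 6 (value -10): max_ending_here = -10, max_so_far = 16
Position 7 (value 15): max_ending_here = 15, max_so_far = 16
Position 8 (value 6): max_ending_here = 21, max_so_far = 21
Position 9 (value 20): max_ending_here = 41, max_so_far = 41

Maximum subarray: [15, 6, 20]
Maximum sum: 41

The maximum subarray is [15, 6, 20] with sum 41. This subarray runs from index 7 to index 9.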